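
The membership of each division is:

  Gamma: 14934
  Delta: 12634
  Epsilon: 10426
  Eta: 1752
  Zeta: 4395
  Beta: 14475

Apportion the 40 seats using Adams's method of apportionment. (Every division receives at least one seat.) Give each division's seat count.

Gamma: 10, Delta: 8, Epsilon: 7, Eta: 2, Zeta: 3, Beta: 10

Standard divisor 58616/40 ≈ 1465.4; standard quotas: Gamma 10.191, Delta 8.622, Epsilon 7.115, Eta 1.196, Zeta 2.999, Beta 9.878.
Rounding up gives 11, 9, 8, 2, 3, 10 = 43 seats, so the divisor must be adjusted.
With modified divisor 1600: modified quotas Gamma 9.334, Delta 7.896, Epsilon 6.516, Eta 1.095, Zeta 2.747, Beta 9.047.
Rounding up: Gamma 10, Delta 8, Epsilon 7, Eta 2, Zeta 3, Beta 10 (total 40).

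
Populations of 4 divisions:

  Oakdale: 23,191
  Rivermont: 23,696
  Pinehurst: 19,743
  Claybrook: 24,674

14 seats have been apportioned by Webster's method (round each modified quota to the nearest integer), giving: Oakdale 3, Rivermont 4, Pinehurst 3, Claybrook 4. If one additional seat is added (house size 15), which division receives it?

Priority for the next seat is population ÷ (current seats + 0.5).
Priorities: Oakdale 6626.000, Rivermont 5265.778, Pinehurst 5640.857, Claybrook 5483.111.
Highest priority: Oakdale.

Oakdale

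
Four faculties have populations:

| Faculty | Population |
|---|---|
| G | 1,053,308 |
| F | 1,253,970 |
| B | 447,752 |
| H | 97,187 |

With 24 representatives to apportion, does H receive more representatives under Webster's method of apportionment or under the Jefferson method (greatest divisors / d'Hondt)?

Webster: G 9, F 10, B 4, H 1.
Jefferson: G 9, F 11, B 4, H 0.
H gets 1 under Webster and 0 under Jefferson.

Webster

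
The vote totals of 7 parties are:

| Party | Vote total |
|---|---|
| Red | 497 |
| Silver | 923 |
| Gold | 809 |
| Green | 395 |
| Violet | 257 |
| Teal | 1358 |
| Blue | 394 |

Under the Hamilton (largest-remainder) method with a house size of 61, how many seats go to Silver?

Standard divisor: 4633 ÷ 61 ≈ 75.951.
Standard quotas: Red 6.544, Silver 12.153, Gold 10.652, Green 5.201, Violet 3.384, Teal 17.880, Blue 5.188.
Lower quotas: Red 6, Silver 12, Gold 10, Green 5, Violet 3, Teal 17, Blue 5 (sum 58, leaving 3 seats).
Remainders in descending order: Teal 0.880, Gold 0.652, Red 0.544, Violet 0.384, Green 0.201, Blue 0.188, Silver 0.153.
The surplus seats go to Teal, Gold, Red.
Silver receives 12.

12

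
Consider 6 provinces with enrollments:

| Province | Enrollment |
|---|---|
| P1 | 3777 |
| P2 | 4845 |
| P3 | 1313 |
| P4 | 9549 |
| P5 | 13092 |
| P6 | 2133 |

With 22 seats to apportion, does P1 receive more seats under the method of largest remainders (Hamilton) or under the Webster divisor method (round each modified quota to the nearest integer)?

Hamilton: P1 3, P2 3, P3 1, P4 6, P5 8, P6 1.
Webster: P1 2, P2 3, P3 1, P4 6, P5 9, P6 1.
P1 gets 3 under Hamilton and 2 under Webster.

Hamilton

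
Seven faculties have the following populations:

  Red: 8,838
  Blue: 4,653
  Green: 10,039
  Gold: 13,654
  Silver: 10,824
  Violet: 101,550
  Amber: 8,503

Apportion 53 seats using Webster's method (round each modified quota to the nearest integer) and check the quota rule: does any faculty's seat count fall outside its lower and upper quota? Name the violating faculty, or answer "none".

Violet

Standard quotas: Red 2.964, Blue 1.560, Green 3.366, Gold 4.578, Silver 3.629, Violet 34.051, Amber 2.851.
Webster allocation: Red 3, Blue 2, Green 3, Gold 5, Silver 4, Violet 33, Amber 3.
Violet has quota 34.051 (lower 34, upper 35) but receives 33 — outside the quota interval.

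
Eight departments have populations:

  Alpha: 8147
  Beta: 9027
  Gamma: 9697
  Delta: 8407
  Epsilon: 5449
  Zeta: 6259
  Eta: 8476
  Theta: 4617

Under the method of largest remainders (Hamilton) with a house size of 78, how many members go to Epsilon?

The standard divisor is 60079/78 ≈ 770.244.
Standard quotas: Alpha 10.5772, Beta 11.7197, Gamma 12.5895, Delta 10.9147, Epsilon 7.0744, Zeta 8.1260, Eta 11.0043, Theta 5.9942.
Lower quotas: Alpha 10, Beta 11, Gamma 12, Delta 10, Epsilon 7, Zeta 8, Eta 11, Theta 5 (sum 74, leaving 4 seats).
Remainders in descending order: Theta 0.9942, Delta 0.9147, Beta 0.7197, Gamma 0.5895, Alpha 0.5772, Zeta 0.1260, Epsilon 0.0744, Eta 0.0043.
Largest remainders: Theta, Delta, Beta, Gamma receive the extra seats.
Epsilon receives 7.

7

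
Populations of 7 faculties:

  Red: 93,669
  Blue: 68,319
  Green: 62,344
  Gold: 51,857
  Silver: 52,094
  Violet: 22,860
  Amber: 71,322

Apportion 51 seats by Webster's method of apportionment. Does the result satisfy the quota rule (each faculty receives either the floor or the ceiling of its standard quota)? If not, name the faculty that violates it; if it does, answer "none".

none

Standard quotas: Red 11.308, Blue 8.247, Green 7.526, Gold 6.260, Silver 6.289, Violet 2.760, Amber 8.610.
Webster allocation: Red 11, Blue 8, Green 8, Gold 6, Silver 6, Violet 3, Amber 9.
Every allocation lies between the lower and upper quota.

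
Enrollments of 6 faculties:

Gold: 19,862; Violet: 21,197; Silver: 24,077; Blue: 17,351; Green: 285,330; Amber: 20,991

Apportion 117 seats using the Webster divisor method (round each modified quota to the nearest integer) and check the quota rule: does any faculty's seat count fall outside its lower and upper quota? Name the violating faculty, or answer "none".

Standard quotas: Gold 5.977, Violet 6.379, Silver 7.245, Blue 5.221, Green 85.861, Amber 6.317.
Webster allocation: Gold 6, Violet 6, Silver 7, Blue 5, Green 87, Amber 6.
Green has quota 85.861 (lower 85, upper 86) but receives 87 — outside the quota interval.

Green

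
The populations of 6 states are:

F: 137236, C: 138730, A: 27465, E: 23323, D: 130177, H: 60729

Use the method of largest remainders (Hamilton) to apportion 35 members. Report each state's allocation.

Total 517660; standard divisor 517660/35 ≈ 14790.286.
Standard quotas: F 9.2788, C 9.3798, A 1.8570, E 1.5769, D 8.8015, H 4.1060.
Lower quotas: F 9, C 9, A 1, E 1, D 8, H 4 (sum 32, leaving 3 seats).
Remainders in descending order: A 0.8570, D 0.8015, E 0.5769, C 0.3798, F 0.2788, H 0.1060.
Largest remainders: A, D, E receive the extra seats.

F=9, C=9, A=2, E=2, D=9, H=4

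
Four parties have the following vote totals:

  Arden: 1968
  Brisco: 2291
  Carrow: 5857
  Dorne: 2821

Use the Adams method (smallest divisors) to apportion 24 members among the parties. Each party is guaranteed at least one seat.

Arden: 4, Brisco: 4, Carrow: 11, Dorne: 5

Standard divisor 12937/24 ≈ 539.042; standard quotas: Arden 3.651, Brisco 4.250, Carrow 10.866, Dorne 5.233.
Rounding up gives 4, 5, 11, 6 = 26 seats, so the divisor must be adjusted.
With modified divisor 580: modified quotas Arden 3.393, Brisco 3.950, Carrow 10.098, Dorne 4.864.
Rounding up: Arden 4, Brisco 4, Carrow 11, Dorne 5 (total 24).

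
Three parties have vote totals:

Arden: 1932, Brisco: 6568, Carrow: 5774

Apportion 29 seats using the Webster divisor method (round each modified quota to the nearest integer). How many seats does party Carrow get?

Standard divisor 14274/29 ≈ 492.207; standard quotas: Arden 3.925, Brisco 13.344, Carrow 11.731.
Rounding to the nearest integer gives Arden 4, Brisco 13, Carrow 12 — total 29, matching the house size, so no adjustment is needed.
Carrow receives 12.

12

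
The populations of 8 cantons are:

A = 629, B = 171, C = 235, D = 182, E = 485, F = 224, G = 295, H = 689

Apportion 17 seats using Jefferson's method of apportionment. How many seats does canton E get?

3

Standard divisor 2910/17 ≈ 171.176; standard quotas: A 3.675, B 0.999, C 1.373, D 1.063, E 2.833, F 1.309, G 1.723, H 4.025.
Rounding down gives 3, 0, 1, 1, 2, 1, 1, 4 = 13 seats, so the divisor must be adjusted.
With modified divisor 140: modified quotas A 4.493, B 1.221, C 1.679, D 1.300, E 3.464, F 1.600, G 2.107, H 4.921.
Rounding down: A 4, B 1, C 1, D 1, E 3, F 1, G 2, H 4 (total 17).
E receives 3.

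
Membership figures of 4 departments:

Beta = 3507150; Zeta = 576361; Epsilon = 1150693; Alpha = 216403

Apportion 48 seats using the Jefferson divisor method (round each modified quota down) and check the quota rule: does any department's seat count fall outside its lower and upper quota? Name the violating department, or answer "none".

Standard quotas: Beta 30.885, Zeta 5.076, Epsilon 10.133, Alpha 1.906.
Jefferson allocation: Beta 32, Zeta 5, Epsilon 10, Alpha 1.
Beta has quota 30.885 (lower 30, upper 31) but receives 32 — outside the quota interval.

Beta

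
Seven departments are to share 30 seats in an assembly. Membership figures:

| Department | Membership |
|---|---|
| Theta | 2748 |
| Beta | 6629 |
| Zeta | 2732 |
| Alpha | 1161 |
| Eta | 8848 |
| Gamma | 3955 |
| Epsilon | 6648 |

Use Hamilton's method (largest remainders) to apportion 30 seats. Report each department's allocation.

Total 32721; standard divisor 32721/30 ≈ 1090.7.
Standard quotas: Theta 2.5195, Beta 6.0777, Zeta 2.5048, Alpha 1.0645, Eta 8.1122, Gamma 3.6261, Epsilon 6.0952.
Lower quotas: Theta 2, Beta 6, Zeta 2, Alpha 1, Eta 8, Gamma 3, Epsilon 6 (sum 28, leaving 2 seats).
Remainders in descending order: Gamma 0.6261, Theta 0.5195, Zeta 0.5048, Eta 0.1122, Epsilon 0.0952, Beta 0.0777, Alpha 0.0645.
Largest remainders: Gamma, Theta receive the extra seats.

Theta: 3; Beta: 6; Zeta: 2; Alpha: 1; Eta: 8; Gamma: 4; Epsilon: 6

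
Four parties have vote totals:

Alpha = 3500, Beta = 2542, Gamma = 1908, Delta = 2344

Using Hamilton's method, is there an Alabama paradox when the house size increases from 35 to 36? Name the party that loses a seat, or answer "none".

none

At 35 seats: Alpha 12, Beta 9, Gamma 6, Delta 8.
At 36 seats: Alpha 12, Beta 9, Gamma 7, Delta 8.
No party's allocation decreased.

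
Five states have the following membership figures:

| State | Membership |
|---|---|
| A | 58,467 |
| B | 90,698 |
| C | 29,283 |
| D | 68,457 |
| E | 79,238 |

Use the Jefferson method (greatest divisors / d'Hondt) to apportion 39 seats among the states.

Standard divisor 326143/39 ≈ 8362.641; standard quotas: A 6.991, B 10.846, C 3.502, D 8.186, E 9.475.
Rounding down gives 6, 10, 3, 8, 9 = 36 seats, so the divisor must be adjusted.
With modified divisor 7800: modified quotas A 7.496, B 11.628, C 3.754, D 8.777, E 10.159.
Rounding down: A 7, B 11, C 3, D 8, E 10 (total 39).

A: 7; B: 11; C: 3; D: 8; E: 10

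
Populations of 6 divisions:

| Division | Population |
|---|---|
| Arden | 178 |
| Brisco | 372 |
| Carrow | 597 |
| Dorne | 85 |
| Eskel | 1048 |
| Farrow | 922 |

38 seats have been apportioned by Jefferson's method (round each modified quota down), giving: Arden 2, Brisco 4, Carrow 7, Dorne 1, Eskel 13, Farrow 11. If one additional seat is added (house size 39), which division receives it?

Farrow

Priority for the next seat is population ÷ (current seats + 1).
Priorities: Arden 59.333, Brisco 74.400, Carrow 74.625, Dorne 42.500, Eskel 74.857, Farrow 76.833.
Highest priority: Farrow.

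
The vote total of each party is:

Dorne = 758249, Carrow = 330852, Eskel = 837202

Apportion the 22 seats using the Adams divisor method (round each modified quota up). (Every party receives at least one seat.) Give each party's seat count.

Dorne: 9, Carrow: 4, Eskel: 9

Standard divisor 1926303/22 ≈ 87559.227; standard quotas: Dorne 8.660, Carrow 3.779, Eskel 9.562.
Rounding up gives 9, 4, 10 = 23 seats, so the divisor must be adjusted.
With modified divisor 93900: modified quotas Dorne 8.075, Carrow 3.523, Eskel 8.916.
Rounding up: Dorne 9, Carrow 4, Eskel 9 (total 22).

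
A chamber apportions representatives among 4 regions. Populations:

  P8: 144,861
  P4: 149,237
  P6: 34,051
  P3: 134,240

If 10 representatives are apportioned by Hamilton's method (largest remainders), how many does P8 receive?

Total 462389; standard divisor 462389/10 ≈ 46238.9.
Standard quotas: P8 3.1329, P4 3.2275, P6 0.7364, P3 2.9032.
Lower quotas: P8 3, P4 3, P6 0, P3 2 (sum 8, leaving 2 seats).
Remainders in descending order: P3 0.9032, P6 0.7364, P4 0.2275, P8 0.1329.
The surplus seats go to P3, P6.
P8 receives 3.

3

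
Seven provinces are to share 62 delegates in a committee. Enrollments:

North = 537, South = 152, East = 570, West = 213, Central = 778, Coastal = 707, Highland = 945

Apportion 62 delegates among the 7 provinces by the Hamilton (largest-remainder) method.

North=9, South=3, East=9, West=3, Central=12, Coastal=11, Highland=15

The standard divisor is 3902/62 ≈ 62.935.
Standard quotas: North 8.533, South 2.415, East 9.057, West 3.384, Central 12.362, Coastal 11.234, Highland 15.015.
Lower quotas: North 8, South 2, East 9, West 3, Central 12, Coastal 11, Highland 15 (sum 60, leaving 2 seats).
Remainders in descending order: North 0.533, South 0.415, West 0.384, Central 0.362, Coastal 0.234, East 0.057, Highland 0.015.
Largest remainders: North, South receive the extra seats.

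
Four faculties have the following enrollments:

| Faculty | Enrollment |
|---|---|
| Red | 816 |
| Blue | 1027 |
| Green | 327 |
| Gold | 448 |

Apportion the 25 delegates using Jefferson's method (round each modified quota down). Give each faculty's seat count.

Standard divisor 2618/25 ≈ 104.72; standard quotas: Red 7.792, Blue 9.807, Green 3.123, Gold 4.278.
Rounding down gives 7, 9, 3, 4 = 23 seats, so the divisor must be adjusted.
With modified divisor 100: modified quotas Red 8.160, Blue 10.270, Green 3.270, Gold 4.480.
Rounding down: Red 8, Blue 10, Green 3, Gold 4 (total 25).

Red 8; Blue 10; Green 3; Gold 4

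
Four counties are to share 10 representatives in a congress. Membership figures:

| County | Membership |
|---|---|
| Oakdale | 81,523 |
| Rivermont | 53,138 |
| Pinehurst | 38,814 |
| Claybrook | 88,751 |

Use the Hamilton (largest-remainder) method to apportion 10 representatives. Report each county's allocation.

Standard divisor: 262226 ÷ 10 ≈ 26222.6.
Standard quotas: Oakdale 3.1089, Rivermont 2.0264, Pinehurst 1.4802, Claybrook 3.3845.
Lower quotas: Oakdale 3, Rivermont 2, Pinehurst 1, Claybrook 3 (sum 9, leaving 1 seat).
Remainders in descending order: Pinehurst 0.4802, Claybrook 0.3845, Oakdale 0.1089, Rivermont 0.0264.
The surplus seat goes to Pinehurst.

Oakdale 3; Rivermont 2; Pinehurst 2; Claybrook 3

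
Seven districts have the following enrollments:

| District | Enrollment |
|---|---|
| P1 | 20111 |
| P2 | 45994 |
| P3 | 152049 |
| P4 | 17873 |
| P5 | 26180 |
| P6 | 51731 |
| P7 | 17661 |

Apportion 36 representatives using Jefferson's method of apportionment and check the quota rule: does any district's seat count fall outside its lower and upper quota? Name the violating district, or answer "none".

none

Standard quotas: P1 2.183, P2 4.993, P3 16.507, P4 1.940, P5 2.842, P6 5.616, P7 1.917.
Jefferson allocation: P1 2, P2 5, P3 17, P4 2, P5 3, P6 5, P7 2.
Every allocation lies between the lower and upper quota.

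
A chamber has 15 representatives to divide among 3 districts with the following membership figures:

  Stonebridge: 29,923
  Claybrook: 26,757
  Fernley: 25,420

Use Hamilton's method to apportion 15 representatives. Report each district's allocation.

Standard divisor: 82100 ÷ 15 ≈ 5473.333.
Standard quotas: Stonebridge 5.4671, Claybrook 4.8886, Fernley 4.6443.
Lower quotas: Stonebridge 5, Claybrook 4, Fernley 4 (sum 13, leaving 2 seats).
Remainders in descending order: Claybrook 0.8886, Fernley 0.6443, Stonebridge 0.4671.
Largest remainders: Claybrook, Fernley receive the extra seats.

Stonebridge: 5, Claybrook: 5, Fernley: 5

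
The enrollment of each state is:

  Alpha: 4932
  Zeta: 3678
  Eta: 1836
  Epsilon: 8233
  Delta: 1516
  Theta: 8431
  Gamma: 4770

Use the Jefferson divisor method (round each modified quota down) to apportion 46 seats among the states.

Alpha=7; Zeta=5; Eta=2; Epsilon=12; Delta=2; Theta=12; Gamma=6

Standard divisor 33396/46 ≈ 726; standard quotas: Alpha 6.793, Zeta 5.066, Eta 2.529, Epsilon 11.340, Delta 2.088, Theta 11.613, Gamma 6.570.
Rounding down gives 6, 5, 2, 11, 2, 11, 6 = 43 seats, so the divisor must be adjusted.
With modified divisor 684: modified quotas Alpha 7.211, Zeta 5.377, Eta 2.684, Epsilon 12.037, Delta 2.216, Theta 12.326, Gamma 6.974.
Rounding down: Alpha 7, Zeta 5, Eta 2, Epsilon 12, Delta 2, Theta 12, Gamma 6 (total 46).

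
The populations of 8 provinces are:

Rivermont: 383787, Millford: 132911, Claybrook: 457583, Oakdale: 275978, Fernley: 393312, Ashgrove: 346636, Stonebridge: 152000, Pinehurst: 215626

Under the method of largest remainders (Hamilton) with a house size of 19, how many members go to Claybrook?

Total 2357833; standard divisor 2357833/19 ≈ 124096.474.
Standard quotas: Rivermont 3.0927, Millford 1.0710, Claybrook 3.6873, Oakdale 2.2239, Fernley 3.1694, Ashgrove 2.7933, Stonebridge 1.2249, Pinehurst 1.7376.
Lower quotas: Rivermont 3, Millford 1, Claybrook 3, Oakdale 2, Fernley 3, Ashgrove 2, Stonebridge 1, Pinehurst 1 (sum 16, leaving 3 seats).
Remainders in descending order: Ashgrove 0.7933, Pinehurst 0.7376, Claybrook 0.6873, Stonebridge 0.2249, Oakdale 0.2239, Fernley 0.1694, Rivermont 0.0927, Millford 0.0710.
Largest remainders: Ashgrove, Pinehurst, Claybrook receive the extra seats.
Claybrook receives 4.

4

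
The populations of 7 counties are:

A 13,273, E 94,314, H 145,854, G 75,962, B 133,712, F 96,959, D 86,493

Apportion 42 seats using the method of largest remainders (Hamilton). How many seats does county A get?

1

Total 646567; standard divisor 646567/42 ≈ 15394.452.
Standard quotas: A 0.8622, E 6.1265, H 9.4745, G 4.9344, B 8.6857, F 6.2983, D 5.6185.
Lower quotas: A 0, E 6, H 9, G 4, B 8, F 6, D 5 (sum 38, leaving 4 seats).
Remainders in descending order: G 0.9344, A 0.8622, B 0.6857, D 0.6185, H 0.4745, F 0.2983, E 0.1265.
The surplus seats go to G, A, B, D.
A receives 1.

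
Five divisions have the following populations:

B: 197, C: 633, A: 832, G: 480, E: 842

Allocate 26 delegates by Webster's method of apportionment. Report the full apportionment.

B 2, C 6, A 7, G 4, E 7

Standard divisor 2984/26 ≈ 114.769; standard quotas: B 1.716, C 5.515, A 7.249, G 4.182, E 7.336.
Rounding to the nearest integer gives B 2, C 6, A 7, G 4, E 7 — total 26, matching the house size, so no adjustment is needed.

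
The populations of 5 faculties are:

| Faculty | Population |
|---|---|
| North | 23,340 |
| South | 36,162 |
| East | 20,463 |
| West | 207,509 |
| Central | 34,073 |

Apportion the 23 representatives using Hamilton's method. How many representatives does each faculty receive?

Total 321547; standard divisor 321547/23 ≈ 13980.304.
Standard quotas: North 1.6695, South 2.5866, East 1.4637, West 14.8430, Central 2.4372.
Lower quotas: North 1, South 2, East 1, West 14, Central 2 (sum 20, leaving 3 seats).
Remainders in descending order: West 0.8430, North 0.6695, South 0.5866, East 0.4637, Central 0.4372.
Largest remainders: West, North, South receive the extra seats.

North=2, South=3, East=1, West=15, Central=2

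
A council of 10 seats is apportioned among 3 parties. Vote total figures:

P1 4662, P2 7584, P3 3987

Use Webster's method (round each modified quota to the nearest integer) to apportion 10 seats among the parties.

P1 3, P2 5, P3 2

Standard divisor 16233/10 ≈ 1623.3; standard quotas: P1 2.872, P2 4.672, P3 2.456.
Rounding to the nearest integer gives P1 3, P2 5, P3 2 — total 10, matching the house size, so no adjustment is needed.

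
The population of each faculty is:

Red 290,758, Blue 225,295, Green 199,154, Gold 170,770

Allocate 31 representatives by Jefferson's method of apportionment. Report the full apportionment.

Red: 10, Blue: 8, Green: 7, Gold: 6

Standard divisor 885977/31 ≈ 28579.903; standard quotas: Red 10.174, Blue 7.883, Green 6.968, Gold 5.975.
Rounding down gives 10, 7, 6, 5 = 28 seats, so the divisor must be adjusted.
With modified divisor 27300: modified quotas Red 10.650, Blue 8.253, Green 7.295, Gold 6.255.
Rounding down: Red 10, Blue 8, Green 7, Gold 6 (total 31).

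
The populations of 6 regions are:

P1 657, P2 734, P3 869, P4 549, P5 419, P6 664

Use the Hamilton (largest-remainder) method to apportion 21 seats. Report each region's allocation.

Total 3892; standard divisor 3892/21 ≈ 185.333.
Standard quotas: P1 3.545, P2 3.960, P3 4.689, P4 2.962, P5 2.261, P6 3.583.
Lower quotas: P1 3, P2 3, P3 4, P4 2, P5 2, P6 3 (sum 17, leaving 4 seats).
Remainders in descending order: P4 0.962, P2 0.960, P3 0.689, P6 0.583, P1 0.545, P5 0.261.
Largest remainders: P4, P2, P3, P6 receive the extra seats.

P1 3; P2 4; P3 5; P4 3; P5 2; P6 4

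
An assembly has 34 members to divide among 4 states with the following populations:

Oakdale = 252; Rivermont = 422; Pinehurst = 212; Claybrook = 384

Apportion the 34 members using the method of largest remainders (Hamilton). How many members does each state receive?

Oakdale: 7; Rivermont: 11; Pinehurst: 6; Claybrook: 10

Total 1270; standard divisor 1270/34 ≈ 37.353.
Standard quotas: Oakdale 6.746, Rivermont 11.298, Pinehurst 5.676, Claybrook 10.280.
Lower quotas: Oakdale 6, Rivermont 11, Pinehurst 5, Claybrook 10 (sum 32, leaving 2 seats).
Remainders in descending order: Oakdale 0.746, Pinehurst 0.676, Rivermont 0.298, Claybrook 0.280.
Largest remainders: Oakdale, Pinehurst receive the extra seats.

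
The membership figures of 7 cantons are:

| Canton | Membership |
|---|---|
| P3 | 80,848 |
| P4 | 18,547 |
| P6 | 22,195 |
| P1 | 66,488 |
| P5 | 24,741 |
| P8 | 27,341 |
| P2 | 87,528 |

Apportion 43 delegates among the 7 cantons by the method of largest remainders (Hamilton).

Standard divisor: 327688 ÷ 43 ≈ 7620.651.
Standard quotas: P3 10.6091, P4 2.4338, P6 2.9125, P1 8.7247, P5 3.2466, P8 3.5878, P2 11.4856.
Lower quotas: P3 10, P4 2, P6 2, P1 8, P5 3, P8 3, P2 11 (sum 39, leaving 4 seats).
Remainders in descending order: P6 0.9125, P1 0.7247, P3 0.6091, P8 0.5878, P2 0.4856, P4 0.4338, P5 0.2466.
The surplus seats go to P6, P1, P3, P8.

P3: 11, P4: 2, P6: 3, P1: 9, P5: 3, P8: 4, P2: 11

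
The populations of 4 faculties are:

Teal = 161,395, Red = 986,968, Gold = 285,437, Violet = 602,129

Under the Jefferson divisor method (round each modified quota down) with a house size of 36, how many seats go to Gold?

Standard divisor 2035929/36 ≈ 56553.583; standard quotas: Teal 2.854, Red 17.452, Gold 5.047, Violet 10.647.
Rounding down gives 2, 17, 5, 10 = 34 seats, so the divisor must be adjusted.
With modified divisor 54300: modified quotas Teal 2.972, Red 18.176, Gold 5.257, Violet 11.089.
Rounding down: Teal 2, Red 18, Gold 5, Violet 11 (total 36).
Gold receives 5.

5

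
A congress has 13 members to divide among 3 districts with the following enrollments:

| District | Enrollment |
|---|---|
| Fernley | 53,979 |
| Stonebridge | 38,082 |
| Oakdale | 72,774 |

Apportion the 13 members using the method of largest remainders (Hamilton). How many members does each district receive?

Fernley 4, Stonebridge 3, Oakdale 6

Total 164835; standard divisor 164835/13 ≈ 12679.615.
Standard quotas: Fernley 4.2571, Stonebridge 3.0034, Oakdale 5.7394.
Lower quotas: Fernley 4, Stonebridge 3, Oakdale 5 (sum 12, leaving 1 seat).
Remainders in descending order: Oakdale 0.7394, Fernley 0.2571, Stonebridge 0.0034.
The surplus seat goes to Oakdale.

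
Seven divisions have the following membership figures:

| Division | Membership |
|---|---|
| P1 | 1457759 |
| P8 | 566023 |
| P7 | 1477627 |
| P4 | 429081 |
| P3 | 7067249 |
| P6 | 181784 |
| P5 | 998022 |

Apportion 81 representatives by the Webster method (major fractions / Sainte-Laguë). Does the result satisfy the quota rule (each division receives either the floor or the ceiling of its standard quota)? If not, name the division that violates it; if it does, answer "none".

Standard quotas: P1 9.696, P8 3.765, P7 9.829, P4 2.854, P3 47.008, P6 1.209, P5 6.638.
Webster allocation: P1 10, P8 4, P7 10, P4 3, P3 46, P6 1, P5 7.
P3 has quota 47.008 (lower 47, upper 48) but receives 46 — outside the quota interval.

P3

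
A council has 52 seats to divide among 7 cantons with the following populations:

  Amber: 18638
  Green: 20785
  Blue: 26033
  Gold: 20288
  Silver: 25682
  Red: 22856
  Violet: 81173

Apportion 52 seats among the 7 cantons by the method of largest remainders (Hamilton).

Standard divisor: 215455 ÷ 52 ≈ 4143.365.
Standard quotas: Amber 4.4983, Green 5.0165, Blue 6.2831, Gold 4.8965, Silver 6.1983, Red 5.5163, Violet 19.5911.
Lower quotas: Amber 4, Green 5, Blue 6, Gold 4, Silver 6, Red 5, Violet 19 (sum 49, leaving 3 seats).
Remainders in descending order: Gold 0.8965, Violet 0.5911, Red 0.5163, Amber 0.4983, Blue 0.2831, Silver 0.1983, Green 0.0165.
The surplus seats go to Gold, Violet, Red.

Amber: 4; Green: 5; Blue: 6; Gold: 5; Silver: 6; Red: 6; Violet: 20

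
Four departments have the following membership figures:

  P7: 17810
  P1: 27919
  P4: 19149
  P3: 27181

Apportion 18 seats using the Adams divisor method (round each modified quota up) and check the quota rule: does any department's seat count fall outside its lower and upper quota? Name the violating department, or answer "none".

Standard quotas: P7 3.482, P1 5.459, P4 3.744, P3 5.315.
Adams allocation: P7 4, P1 5, P4 4, P3 5.
Every allocation lies between the lower and upper quota.

none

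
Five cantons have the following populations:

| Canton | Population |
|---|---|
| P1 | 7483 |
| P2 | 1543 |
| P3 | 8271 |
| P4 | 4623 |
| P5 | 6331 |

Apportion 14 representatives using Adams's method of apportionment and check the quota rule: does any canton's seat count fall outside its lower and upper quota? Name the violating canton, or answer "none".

none

Standard quotas: P1 3.708, P2 0.765, P3 4.099, P4 2.291, P5 3.137.
Adams allocation: P1 4, P2 1, P3 4, P4 2, P5 3.
Every allocation lies between the lower and upper quota.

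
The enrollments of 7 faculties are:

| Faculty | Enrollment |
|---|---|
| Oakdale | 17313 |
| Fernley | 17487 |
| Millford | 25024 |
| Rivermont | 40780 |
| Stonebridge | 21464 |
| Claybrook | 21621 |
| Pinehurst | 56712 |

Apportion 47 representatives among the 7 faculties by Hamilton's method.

Total 200401; standard divisor 200401/47 ≈ 4263.851.
Standard quotas: Oakdale 4.0604, Fernley 4.1012, Millford 5.8689, Rivermont 9.5641, Stonebridge 5.0339, Claybrook 5.0708, Pinehurst 13.3007.
Lower quotas: Oakdale 4, Fernley 4, Millford 5, Rivermont 9, Stonebridge 5, Claybrook 5, Pinehurst 13 (sum 45, leaving 2 seats).
Remainders in descending order: Millford 0.8689, Rivermont 0.5641, Pinehurst 0.3007, Fernley 0.1012, Claybrook 0.0708, Oakdale 0.0604, Stonebridge 0.0339.
Largest remainders: Millford, Rivermont receive the extra seats.

Oakdale 4, Fernley 4, Millford 6, Rivermont 10, Stonebridge 5, Claybrook 5, Pinehurst 13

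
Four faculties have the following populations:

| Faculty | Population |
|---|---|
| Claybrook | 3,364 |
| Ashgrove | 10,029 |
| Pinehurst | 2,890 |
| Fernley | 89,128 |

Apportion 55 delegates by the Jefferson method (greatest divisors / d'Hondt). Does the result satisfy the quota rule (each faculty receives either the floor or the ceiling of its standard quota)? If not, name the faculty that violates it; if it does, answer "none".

Fernley

Standard quotas: Claybrook 1.755, Ashgrove 5.233, Pinehurst 1.508, Fernley 46.504.
Jefferson allocation: Claybrook 1, Ashgrove 5, Pinehurst 1, Fernley 48.
Fernley has quota 46.504 (lower 46, upper 47) but receives 48 — outside the quota interval.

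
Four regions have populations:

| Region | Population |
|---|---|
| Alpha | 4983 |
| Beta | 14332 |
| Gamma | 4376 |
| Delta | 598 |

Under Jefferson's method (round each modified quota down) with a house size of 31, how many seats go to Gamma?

6

Standard divisor 24289/31 ≈ 783.516; standard quotas: Alpha 6.360, Beta 18.292, Gamma 5.585, Delta 0.763.
Rounding down gives 6, 18, 5, 0 = 29 seats, so the divisor must be adjusted.
With modified divisor 720: modified quotas Alpha 6.921, Beta 19.906, Gamma 6.078, Delta 0.831.
Rounding down: Alpha 6, Beta 19, Gamma 6, Delta 0 (total 31).
Gamma receives 6.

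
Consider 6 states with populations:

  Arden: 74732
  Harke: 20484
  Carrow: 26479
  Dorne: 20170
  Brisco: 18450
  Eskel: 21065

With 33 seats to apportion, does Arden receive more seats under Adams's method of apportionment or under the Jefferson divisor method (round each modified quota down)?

Adams: Arden 13, Harke 4, Carrow 5, Dorne 4, Brisco 3, Eskel 4.
Jefferson: Arden 14, Harke 4, Carrow 5, Dorne 3, Brisco 3, Eskel 4.
Arden gets 13 under Adams and 14 under Jefferson.

Jefferson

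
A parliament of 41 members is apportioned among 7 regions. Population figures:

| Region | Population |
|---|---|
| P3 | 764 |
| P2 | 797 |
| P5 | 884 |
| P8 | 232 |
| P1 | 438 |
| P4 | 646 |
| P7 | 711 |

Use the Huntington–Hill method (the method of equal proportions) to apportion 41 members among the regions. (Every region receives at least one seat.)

P3 7, P2 7, P5 8, P8 2, P1 4, P4 6, P7 7

With divisor 108: modified quotas P3 7.074, P2 7.380, P5 8.185, P8 2.148, P1 4.056, P4 5.981, P7 6.583.
Geometric-mean thresholds: P3 √(7·8)=7.483, P2 √(7·8)=7.483, P5 √(8·9)=8.485, P8 √(2·3)=2.449, P1 √(4·5)=4.472, P4 √(5·6)=5.477, P7 √(6·7)=6.481.
Each quota rounded against its threshold gives P3 7, P2 7, P5 8, P8 2, P1 4, P4 6, P7 7 (total 41).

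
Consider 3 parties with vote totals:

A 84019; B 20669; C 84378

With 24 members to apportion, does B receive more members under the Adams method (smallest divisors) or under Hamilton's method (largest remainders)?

Adams

Adams: A 10, B 3, C 11.
Hamilton: A 11, B 2, C 11.
B gets 3 under Adams and 2 under Hamilton.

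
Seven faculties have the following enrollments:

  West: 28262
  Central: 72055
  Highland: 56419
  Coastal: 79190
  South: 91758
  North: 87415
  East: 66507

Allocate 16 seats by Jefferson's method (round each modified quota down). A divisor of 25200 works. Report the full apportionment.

With modified divisor 25200: modified quotas West 1.122, Central 2.859, Highland 2.239, Coastal 3.142, South 3.641, North 3.469, East 2.639.
Rounding down: West 1, Central 2, Highland 2, Coastal 3, South 3, North 3, East 2 (total 16).

West: 1; Central: 2; Highland: 2; Coastal: 3; South: 3; North: 3; East: 2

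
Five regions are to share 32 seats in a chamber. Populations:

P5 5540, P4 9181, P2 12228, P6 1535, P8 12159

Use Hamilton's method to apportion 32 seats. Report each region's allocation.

Total 40643; standard divisor 40643/32 ≈ 1270.094.
Standard quotas: P5 4.3619, P4 7.2286, P2 9.6276, P6 1.2086, P8 9.5733.
Lower quotas: P5 4, P4 7, P2 9, P6 1, P8 9 (sum 30, leaving 2 seats).
Remainders in descending order: P2 0.6276, P8 0.5733, P5 0.3619, P4 0.2286, P6 0.2086.
Largest remainders: P2, P8 receive the extra seats.

P5 4, P4 7, P2 10, P6 1, P8 10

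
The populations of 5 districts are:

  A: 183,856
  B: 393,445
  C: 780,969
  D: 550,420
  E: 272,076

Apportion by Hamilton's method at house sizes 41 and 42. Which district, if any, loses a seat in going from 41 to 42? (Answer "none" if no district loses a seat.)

At 41 seats: A 4, B 7, C 15, D 10, E 5.
At 42 seats: A 3, B 8, C 15, D 11, E 5.
A drops from 4 to 3.

A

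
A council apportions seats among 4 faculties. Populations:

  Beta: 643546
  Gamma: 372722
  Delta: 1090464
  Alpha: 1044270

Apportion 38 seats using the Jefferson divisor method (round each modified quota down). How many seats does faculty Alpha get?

Standard divisor 3151002/38 ≈ 82921.105; standard quotas: Beta 7.761, Gamma 4.495, Delta 13.151, Alpha 12.594.
Rounding down gives 7, 4, 13, 12 = 36 seats, so the divisor must be adjusted.
With modified divisor 79100: modified quotas Beta 8.136, Gamma 4.712, Delta 13.786, Alpha 13.202.
Rounding down: Beta 8, Gamma 4, Delta 13, Alpha 13 (total 38).
Alpha receives 13.

13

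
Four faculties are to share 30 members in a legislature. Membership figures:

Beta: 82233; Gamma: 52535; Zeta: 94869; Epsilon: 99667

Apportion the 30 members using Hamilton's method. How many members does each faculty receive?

Total 329304; standard divisor 329304/30 ≈ 10976.8.
Standard quotas: Beta 7.4915, Gamma 4.7860, Zeta 8.6427, Epsilon 9.0798.
Lower quotas: Beta 7, Gamma 4, Zeta 8, Epsilon 9 (sum 28, leaving 2 seats).
Remainders in descending order: Gamma 0.7860, Zeta 0.6427, Beta 0.4915, Epsilon 0.0798.
The surplus seats go to Gamma, Zeta.

Beta: 7; Gamma: 5; Zeta: 9; Epsilon: 9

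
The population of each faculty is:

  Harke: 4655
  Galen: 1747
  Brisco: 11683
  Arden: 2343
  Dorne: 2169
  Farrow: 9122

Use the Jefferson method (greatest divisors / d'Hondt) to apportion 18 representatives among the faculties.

Harke: 3, Galen: 1, Brisco: 7, Arden: 1, Dorne: 1, Farrow: 5

Standard divisor 31719/18 ≈ 1762.167; standard quotas: Harke 2.642, Galen 0.991, Brisco 6.630, Arden 1.330, Dorne 1.231, Farrow 5.177.
Rounding down gives 2, 0, 6, 1, 1, 5 = 15 seats, so the divisor must be adjusted.
With modified divisor 1540: modified quotas Harke 3.023, Galen 1.134, Brisco 7.586, Arden 1.521, Dorne 1.408, Farrow 5.923.
Rounding down: Harke 3, Galen 1, Brisco 7, Arden 1, Dorne 1, Farrow 5 (total 18).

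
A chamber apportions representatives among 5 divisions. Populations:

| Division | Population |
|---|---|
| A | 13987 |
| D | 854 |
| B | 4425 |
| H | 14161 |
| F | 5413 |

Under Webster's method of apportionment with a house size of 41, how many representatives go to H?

15

Standard divisor 38840/41 ≈ 947.317; standard quotas: A 14.765, D 0.901, B 4.671, H 14.949, F 5.714.
Rounding to the nearest integer gives 15, 1, 5, 15, 6 = 42 seats, so the divisor must be adjusted.
With modified divisor 970: modified quotas A 14.420, D 0.880, B 4.562, H 14.599, F 5.580.
Rounding to the nearest integer: A 14, D 1, B 5, H 15, F 6 (total 41).
H receives 15.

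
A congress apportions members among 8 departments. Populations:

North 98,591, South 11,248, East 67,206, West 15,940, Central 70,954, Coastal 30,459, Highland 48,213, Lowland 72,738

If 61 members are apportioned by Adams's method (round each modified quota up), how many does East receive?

10

Standard divisor 415349/61 ≈ 6809; standard quotas: North 14.480, South 1.652, East 9.870, West 2.341, Central 10.421, Coastal 4.473, Highland 7.081, Lowland 10.683.
Rounding up gives 15, 2, 10, 3, 11, 5, 8, 11 = 65 seats, so the divisor must be adjusted.
With modified divisor 7400: modified quotas North 13.323, South 1.520, East 9.082, West 2.154, Central 9.588, Coastal 4.116, Highland 6.515, Lowland 9.829.
Rounding up: North 14, South 2, East 10, West 3, Central 10, Coastal 5, Highland 7, Lowland 10 (total 61).
East receives 10.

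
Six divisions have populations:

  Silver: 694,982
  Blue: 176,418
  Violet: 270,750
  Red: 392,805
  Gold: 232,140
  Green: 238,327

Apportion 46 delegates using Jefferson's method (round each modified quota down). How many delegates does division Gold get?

Standard divisor 2005422/46 ≈ 43596.13; standard quotas: Silver 15.941, Blue 4.047, Violet 6.210, Red 9.010, Gold 5.325, Green 5.467.
Rounding down gives 15, 4, 6, 9, 5, 5 = 44 seats, so the divisor must be adjusted.
With modified divisor 40300: modified quotas Silver 17.245, Blue 4.378, Violet 6.718, Red 9.747, Gold 5.760, Green 5.914.
Rounding down: Silver 17, Blue 4, Violet 6, Red 9, Gold 5, Green 5 (total 46).
Gold receives 5.

5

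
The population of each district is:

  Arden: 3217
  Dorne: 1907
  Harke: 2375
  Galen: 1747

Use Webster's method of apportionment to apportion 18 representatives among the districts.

Standard divisor 9246/18 ≈ 513.667; standard quotas: Arden 6.263, Dorne 3.713, Harke 4.624, Galen 3.401.
Rounding to the nearest integer gives Arden 6, Dorne 4, Harke 5, Galen 3 — total 18, matching the house size, so no adjustment is needed.

Arden: 6, Dorne: 4, Harke: 5, Galen: 3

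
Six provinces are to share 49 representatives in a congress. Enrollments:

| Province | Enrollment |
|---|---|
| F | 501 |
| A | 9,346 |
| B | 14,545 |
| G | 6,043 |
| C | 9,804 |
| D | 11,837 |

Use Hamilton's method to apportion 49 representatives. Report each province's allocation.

Standard divisor: 52076 ÷ 49 ≈ 1062.776.
Standard quotas: F 0.4714, A 8.7940, B 13.6859, G 5.6861, C 9.2249, D 11.1378.
Lower quotas: F 0, A 8, B 13, G 5, C 9, D 11 (sum 46, leaving 3 seats).
Remainders in descending order: A 0.7940, G 0.6861, B 0.6859, F 0.4714, C 0.2249, D 0.1378.
The surplus seats go to A, G, B.

F 0, A 9, B 14, G 6, C 9, D 11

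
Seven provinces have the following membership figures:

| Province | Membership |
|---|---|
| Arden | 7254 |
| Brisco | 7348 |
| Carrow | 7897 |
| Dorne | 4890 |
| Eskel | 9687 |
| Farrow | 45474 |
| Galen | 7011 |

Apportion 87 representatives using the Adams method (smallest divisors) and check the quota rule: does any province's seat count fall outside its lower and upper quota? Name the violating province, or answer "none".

Standard quotas: Arden 7.047, Brisco 7.138, Carrow 7.671, Dorne 4.750, Eskel 9.410, Farrow 44.174, Galen 6.811.
Adams allocation: Arden 7, Brisco 7, Carrow 8, Dorne 5, Eskel 10, Farrow 43, Galen 7.
Farrow has quota 44.174 (lower 44, upper 45) but receives 43 — outside the quota interval.

Farrow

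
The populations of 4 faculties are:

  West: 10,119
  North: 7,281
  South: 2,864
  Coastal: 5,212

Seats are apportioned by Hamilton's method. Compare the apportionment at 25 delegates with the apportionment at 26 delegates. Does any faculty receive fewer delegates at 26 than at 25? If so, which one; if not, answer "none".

At 25 seats: West 10, North 7, South 3, Coastal 5.
At 26 seats: West 10, North 8, South 3, Coastal 5.
No faculty's allocation decreased.

none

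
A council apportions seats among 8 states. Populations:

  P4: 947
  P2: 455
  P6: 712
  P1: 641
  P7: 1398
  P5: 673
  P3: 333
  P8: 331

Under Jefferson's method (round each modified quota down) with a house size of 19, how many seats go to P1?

2

Standard divisor 5490/19 ≈ 288.947; standard quotas: P4 3.277, P2 1.575, P6 2.464, P1 2.218, P7 4.838, P5 2.329, P3 1.152, P8 1.146.
Rounding down gives 3, 1, 2, 2, 4, 2, 1, 1 = 16 seats, so the divisor must be adjusted.
With modified divisor 235: modified quotas P4 4.030, P2 1.936, P6 3.030, P1 2.728, P7 5.949, P5 2.864, P3 1.417, P8 1.409.
Rounding down: P4 4, P2 1, P6 3, P1 2, P7 5, P5 2, P3 1, P8 1 (total 19).
P1 receives 2.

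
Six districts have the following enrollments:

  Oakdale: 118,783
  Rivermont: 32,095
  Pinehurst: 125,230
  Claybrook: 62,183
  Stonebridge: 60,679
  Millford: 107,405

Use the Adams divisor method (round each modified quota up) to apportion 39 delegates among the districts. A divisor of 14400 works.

Oakdale: 9, Rivermont: 3, Pinehurst: 9, Claybrook: 5, Stonebridge: 5, Millford: 8

With modified divisor 14400: modified quotas Oakdale 8.249, Rivermont 2.229, Pinehurst 8.697, Claybrook 4.318, Stonebridge 4.214, Millford 7.459.
Rounding up: Oakdale 9, Rivermont 3, Pinehurst 9, Claybrook 5, Stonebridge 5, Millford 8 (total 39).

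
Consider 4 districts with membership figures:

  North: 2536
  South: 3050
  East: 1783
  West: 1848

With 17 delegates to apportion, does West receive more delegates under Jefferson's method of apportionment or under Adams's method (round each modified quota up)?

Jefferson: North 5, South 6, East 3, West 3.
Adams: North 5, South 5, East 3, West 4.
West gets 3 under Jefferson and 4 under Adams.

Adams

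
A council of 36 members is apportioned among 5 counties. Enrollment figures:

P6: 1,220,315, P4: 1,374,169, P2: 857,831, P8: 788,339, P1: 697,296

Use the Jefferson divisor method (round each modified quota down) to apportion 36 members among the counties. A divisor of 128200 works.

P6 9, P4 10, P2 6, P8 6, P1 5

With modified divisor 128200: modified quotas P6 9.519, P4 10.719, P2 6.691, P8 6.149, P1 5.439.
Rounding down: P6 9, P4 10, P2 6, P8 6, P1 5 (total 36).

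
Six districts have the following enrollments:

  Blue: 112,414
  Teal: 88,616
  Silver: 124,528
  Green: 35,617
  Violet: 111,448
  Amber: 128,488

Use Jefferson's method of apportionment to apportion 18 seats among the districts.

Standard divisor 601111/18 ≈ 33395.056; standard quotas: Blue 3.366, Teal 2.654, Silver 3.729, Green 1.067, Violet 3.337, Amber 3.848.
Rounding down gives 3, 2, 3, 1, 3, 3 = 15 seats, so the divisor must be adjusted.
With modified divisor 28800: modified quotas Blue 3.903, Teal 3.077, Silver 4.324, Green 1.237, Violet 3.870, Amber 4.461.
Rounding down: Blue 3, Teal 3, Silver 4, Green 1, Violet 3, Amber 4 (total 18).

Blue: 3, Teal: 3, Silver: 4, Green: 1, Violet: 3, Amber: 4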